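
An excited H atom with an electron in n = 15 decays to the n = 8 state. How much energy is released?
0.152119 eV

The energy levels are E_n = -13.6057 eV / n².

Energy at n = 15: E_15 = -13.6057 / 15² = -0.060469778 eV
Energy at n = 8: E_8 = -13.6057 / 8² = -0.212589063 eV

For emission (electron falling to lower state), the photon energy is:
E_photon = E_15 - E_8 = |-0.060469778 - (-0.212589063)|
E_photon = 0.152119 eV

This energy is carried away by the emitted photon.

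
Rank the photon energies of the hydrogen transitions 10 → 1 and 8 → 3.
10 → 1

Calculate the energy for each transition:

Transition 10 → 1:
ΔE₁ = |E_1 - E_10| = |-13.6057/1² - (-13.6057/10²)|
ΔE₁ = |-13.60570000 - (-0.13605700)| = 13.46964 eV

Transition 8 → 3:
ΔE₂ = |E_3 - E_8| = |-13.6057/3² - (-13.6057/8²)|
ΔE₂ = |-1.51174444 - (-0.21258906)| = 1.29916 eV

Since 13.46964 eV > 1.29916 eV, the transition 10 → 1 emits the more energetic photon.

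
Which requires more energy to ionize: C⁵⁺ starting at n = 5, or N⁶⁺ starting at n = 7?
C⁵⁺ at n = 5 (E = -19.59221 eV)

Using E_n = -13.6057 Z² / n² eV:

C⁵⁺ (Z = 6) at n = 5:
E = -13.6057 × 6² / 5² = -13.6057 × 36 / 25 = -19.59220800 eV

N⁶⁺ (Z = 7) at n = 7:
E = -13.6057 × 7² / 7² = -13.6057 × 49 / 49 = -13.60570000 eV

Since -19.59220800 eV < -13.60570000 eV,
C⁵⁺ at n = 5 is more tightly bound (requires more energy to ionize).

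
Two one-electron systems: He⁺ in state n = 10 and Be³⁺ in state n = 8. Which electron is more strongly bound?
Be³⁺ at n = 8 (E = -3.401 eV)

Using E_n = -13.6057 Z² / n² eV:

He⁺ (Z = 2) at n = 10:
E = -13.6057 × 2² / 10² = -13.6057 × 4 / 100 = -0.544228 eV

Be³⁺ (Z = 4) at n = 8:
E = -13.6057 × 4² / 8² = -13.6057 × 16 / 64 = -3.401425 eV

Since -3.401425 eV < -0.544228 eV,
Be³⁺ at n = 8 is more tightly bound (requires more energy to ionize).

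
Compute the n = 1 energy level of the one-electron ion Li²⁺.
-122.4513 eV

For hydrogen-like ions, the energy levels scale with Z²:
E_n = -13.6057 Z² / n² eV

For Li²⁺ (Z = 3) at n = 1:
E_1 = -13.6057 × 3² / 1²
E_1 = -13.6057 × 9 / 1
E_1 = -122.4513 / 1
E_1 = -122.4513 eV

The energy is 9 times more negative than hydrogen at the same n due to the stronger nuclear charge.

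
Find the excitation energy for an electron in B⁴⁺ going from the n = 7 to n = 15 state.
5.42994 eV

The energy levels of a hydrogen-like atom are E_n = -13.6057 Z² eV / n².

Energy at n = 7: E_7 = -13.6057 × 5² / 7² = -6.94168367 eV
Energy at n = 15: E_15 = -13.6057 × 5² / 15² = -1.51174444 eV

The excitation energy is the difference:
ΔE = E_15 - E_7
ΔE = -1.51174444 - (-6.94168367)
ΔE = 5.42994 eV

Since this is positive, energy must be absorbed (photon absorption).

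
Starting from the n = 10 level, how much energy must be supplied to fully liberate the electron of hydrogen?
0.1361 eV

The ionization energy is the energy needed to remove the electron completely (n → ∞).

For hydrogen, E_n = -13.6057 eV / n².

At n = 10: E_10 = -13.6057 / 10² = -0.1360570 eV
At n = ∞: E_∞ = 0 eV

Ionization energy = E_∞ - E_10 = 0 - (-0.1360570) = 0.1360570 eV
Ionization energy ≈ 0.1361 eV

This is also called the binding energy of the electron in state n = 10.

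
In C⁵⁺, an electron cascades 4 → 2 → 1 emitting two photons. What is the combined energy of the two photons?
459.1924 eV

The energy levels of C⁵⁺ are E_n = -13.6057 × 6² / n² eV.

First transition (4 → 2):
ΔE₁ = |E_2 - E_4|
ΔE₁ = |-122.4513000000 - (-30.6128250000)| = 91.8384750 eV

Second transition (2 → 1):
ΔE₂ = |E_1 - E_2|
ΔE₂ = |-489.8052000000 - (-122.4513000000)| = 367.3539000 eV

Total energy released:
E_total = ΔE₁ + ΔE₂ = 91.8384750 + 367.3539000 = 459.1924 eV

Note: This equals the direct transition 4 → 1: 459.1924 eV ✓
Energy is conserved regardless of the path taken.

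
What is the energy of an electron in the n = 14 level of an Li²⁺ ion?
-0.62 eV

For hydrogen-like ions, the energy levels scale with Z²:
E_n = -13.6057 Z² / n² eV

For Li²⁺ (Z = 3) at n = 14:
E_14 = -13.6057 × 3² / 14²
E_14 = -13.6057 × 9 / 196
E_14 = -122.4513 / 196
E_14 = -0.62 eV

The energy is 9 times more negative than hydrogen at the same n due to the stronger nuclear charge.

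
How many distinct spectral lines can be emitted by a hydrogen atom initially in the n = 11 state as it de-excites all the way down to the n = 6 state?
15

The electron can occupy levels n = 6, 7, ..., 11 during de-excitation — that is m = 11 - 6 + 1 = 6 distinct levels.

The number of distinct spectral lines equals the number of ways to choose 2 of these m levels (each pair gives one possible emission transition):

Number of lines = m(m-1)/2 = 6×5/2 = 15

These correspond to all possible transitions between the 6 levels:
11 → 10, 11 → 9, 11 → 8, 11 → 7, 11 → 6, 10 → 9, 10 → 8, 10 → 7...

Each transition produces a photon with a unique energy (and thus wavelength). This count does not depend on Z.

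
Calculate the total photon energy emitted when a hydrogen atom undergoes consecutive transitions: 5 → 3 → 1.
13.061 eV

The energy levels of hydrogen are E_n = -13.6057 / n² eV.

First transition (5 → 3):
ΔE₁ = |E_3 - E_5|
ΔE₁ = |-1.511744444 - (-0.544228000)| = 0.967516 eV

Second transition (3 → 1):
ΔE₂ = |E_1 - E_3|
ΔE₂ = |-13.605700000 - (-1.511744444)| = 12.093956 eV

Total energy released:
E_total = ΔE₁ + ΔE₂ = 0.967516 + 12.093956 = 13.061 eV

Note: This equals the direct transition 5 → 1: 13.061 eV ✓
Energy is conserved regardless of the path taken.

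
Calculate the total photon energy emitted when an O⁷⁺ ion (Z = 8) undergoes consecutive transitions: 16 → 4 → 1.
867.363375 eV

The energy levels of O⁷⁺ are E_n = -13.6057 × 8² / n² eV.

First transition (16 → 4):
ΔE₁ = |E_4 - E_16|
ΔE₁ = |-54.422800000000 - (-3.401425000000)| = 51.021375000 eV

Second transition (4 → 1):
ΔE₂ = |E_1 - E_4|
ΔE₂ = |-870.764800000000 - (-54.422800000000)| = 816.342000000 eV

Total energy released:
E_total = ΔE₁ + ΔE₂ = 51.021375000 + 816.342000000 = 867.363375 eV

Note: This equals the direct transition 16 → 1: 867.363375 eV ✓
Energy is conserved regardless of the path taken.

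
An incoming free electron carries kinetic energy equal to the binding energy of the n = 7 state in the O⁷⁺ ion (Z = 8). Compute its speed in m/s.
2.5002e+06 m/s (or 0.833984% of c)

The binding energy at n = 7 for O⁷⁺ is:
E_7 = -13.6057 × 8²/7² = -17.77071020 eV
|E_7| = 17.77071020 eV

Convert to Joules:
KE = 17.77071020 eV × (1.602177 × 10⁻¹⁹ J/eV) = 2.847182e-18 J

Using KE = ½mv²:
v = √(2·KE/m_e)
v = √(2 × 2.847182e-18 J / 9.10938 × 10⁻³¹ kg)
v = 2.5002e+06 m/s

This is approximately 0.833984% the speed of light.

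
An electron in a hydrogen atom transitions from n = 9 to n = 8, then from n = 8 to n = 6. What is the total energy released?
0.20996 eV

The energy levels of hydrogen are E_n = -13.6057 / n² eV.

First transition (9 → 8):
ΔE₁ = |E_8 - E_9|
ΔE₁ = |-0.21258906250 - (-0.16797160494)| = 0.04461746 eV

Second transition (8 → 6):
ΔE₂ = |E_6 - E_8|
ΔE₂ = |-0.37793611111 - (-0.21258906250)| = 0.16534705 eV

Total energy released:
E_total = ΔE₁ + ΔE₂ = 0.04461746 + 0.16534705 = 0.20996 eV

Note: This equals the direct transition 9 → 6: 0.20996 eV ✓
Energy is conserved regardless of the path taken.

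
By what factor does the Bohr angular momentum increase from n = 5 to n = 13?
2.60000

In the Bohr model, L_n = nℏ, so the ratio is purely the ratio of quantum numbers:

L_13/L_5 = 13ℏ / 5ℏ = 13/5 = 2.60000

The angular momentum scales linearly with n.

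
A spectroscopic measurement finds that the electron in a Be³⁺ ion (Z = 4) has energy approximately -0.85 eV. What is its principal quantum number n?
n = 16

The exact energy levels follow E_n = -13.6057 Z² / n² eV with Z = 4.

The measured value (-0.85 eV) is reported to only 2 significant figures, so we must test candidate n values and see which one matches to that precision.

Candidate energies:
  n = 14:  E = -13.6057 × 4² / 14² = -1.110669 eV
  n = 15:  E = -13.6057 × 4² / 15² = -0.967516 eV
  n = 16:  E = -13.6057 × 4² / 16² = -0.850356 eV  ← matches
  n = 17:  E = -13.6057 × 4² / 17² = -0.753257 eV
  n = 18:  E = -13.6057 × 4² / 18² = -0.671886 eV

Checking against the measurement of -0.85 eV (2 sig figs), only n = 16 agrees:
E_16 = -0.850356 eV, which rounds to -0.85 eV ✓

Therefore n = 16.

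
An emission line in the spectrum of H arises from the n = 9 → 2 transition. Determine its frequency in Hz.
7.82e+14 Hz

First, find the transition energy:
E_9 = -13.6057 / 9² = -0.1679716 eV
E_2 = -13.6057 / 2² = -3.4014250 eV
|ΔE| = |E_2 - E_9| = 3.2334534 eV

Convert to Joules: E = 3.2334534 eV × (1.602177 × 10⁻¹⁹ J/eV) = 5.1806e-19 J

Using E = hf:
f = E/h = 5.1806e-19 J / (6.62607 × 10⁻³⁴ J·s)
f = 7.82e+14 Hz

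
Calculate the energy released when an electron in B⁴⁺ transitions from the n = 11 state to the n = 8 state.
2.50363 eV

The energy levels are E_n = -13.6057 Z² eV / n².

Energy at n = 11: E_11 = -13.6057 × 5² / 11² = -2.81109504 eV
Energy at n = 8: E_8 = -13.6057 × 5² / 8² = -5.31472656 eV

For emission (electron falling to lower state), the photon energy is:
E_photon = E_11 - E_8 = |-2.81109504 - (-5.31472656)|
E_photon = 2.50363 eV

This energy is carried away by the emitted photon.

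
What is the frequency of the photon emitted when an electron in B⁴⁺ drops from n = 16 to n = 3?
8.82e+15 Hz

First, find the transition energy:
E_16 = -13.6057 × 5² / 16² = -1.32868164 eV
E_3 = -13.6057 × 5² / 3² = -37.79361111 eV
|ΔE| = |E_3 - E_16| = 36.46492947 eV

Convert to Joules: E = 36.46492947 eV × (1.602177 × 10⁻¹⁹ J/eV) = 5.8423e-18 J

Using E = hf:
f = E/h = 5.8423e-18 J / (6.62607 × 10⁻³⁴ J·s)
f = 8.82e+15 Hz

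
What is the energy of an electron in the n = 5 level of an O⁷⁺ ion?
-34.83 eV

For hydrogen-like ions, the energy levels scale with Z²:
E_n = -13.6057 Z² / n² eV

For O⁷⁺ (Z = 8) at n = 5:
E_5 = -13.6057 × 8² / 5²
E_5 = -13.6057 × 64 / 25
E_5 = -870.7648 / 25
E_5 = -34.83 eV

The energy is 64 times more negative than hydrogen at the same n due to the stronger nuclear charge.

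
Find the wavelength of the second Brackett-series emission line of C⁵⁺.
72.901211 nm

The lines of a series are numbered from the longest wavelength (smallest ΔE) outward; the second line is the transition from n = n_f + 2 to n_f.
The Brackett series has all transitions ending at n_f = 4.

For C⁵⁺ (Z = 6), the second line (β-line) is the jump from n = 6 to n = 4:
E_6 = -13.6057 × 6² / 6² = -13.60570000 eV
E_4 = -13.6057 × 6² / 4² = -30.61282500 eV
ΔE = E_6 - E_4 = 17.00712500 eV

λ = hc/E = 1239.84 eV·nm / 17.00712500 eV
λ = 72.901211 nm

This is the β-line of the Brackett series in C⁵⁺.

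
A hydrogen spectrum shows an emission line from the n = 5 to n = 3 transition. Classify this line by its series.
Paschen series

The spectral series in hydrogen are named based on the final (lower) energy level:
- Lyman series: n_final = 1 (ultraviolet)
- Balmer series: n_final = 2 (visible/near-UV)
- Paschen series: n_final = 3 (infrared)
- Brackett series: n_final = 4 (infrared)
- Pfund series: n_final = 5 (far infrared)

Since this transition ends at n = 3, it belongs to the Paschen series.

For reference, this 5 → 3 line has photon energy
ΔE = 13.6057 eV × (1/3² - 1/5²) = 0.96751644444 eV,
corresponding to wavelength λ = hc/ΔE = 1239.84 eV·nm / 0.96751644444 eV = 1281.46659 nm in the infrared region.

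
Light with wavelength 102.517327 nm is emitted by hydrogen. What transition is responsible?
n = 3 → n = 1

First, find the photon energy from the wavelength (hc = 1239.84 eV·nm):
E = hc/λ = 1239.84 eV·nm / 102.517327 nm = 12.093956 eV

The energy levels of hydrogen satisfy E_n = -13.6057 / n² eV, so an emission n_i → n_f releases
ΔE = 13.6057 × (1/n_f² − 1/n_i²) eV.

Setting ΔE equal to the photon energy:
1/n_f² − 1/n_i² = 12.093956 / 13.6057 = 0.88888892

Since 1/n_i² must be positive, we need 1/n_f² > 0.88888892, i.e. n_f ≤ 1. For each allowed n_f, solve n_i = (1/n_f² − 0.88888892)^(−1/2) and check whether it is a whole number:
  n_f = 1: 1/n_i² = 1.00000000 − 0.88888892 = 0.11111108 → n_i = 3.000  → integer, n_i = 3 ✓

Only n_f = 1 gives an integer upper level, n_i = 3.

The transition is from n = 3 to n = 1 (emission).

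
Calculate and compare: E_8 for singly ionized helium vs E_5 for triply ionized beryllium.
Be³⁺ at n = 5 (E = -8.70765 eV)

Using E_n = -13.6057 Z² / n² eV:

He⁺ (Z = 2) at n = 8:
E = -13.6057 × 2² / 8² = -13.6057 × 4 / 64 = -0.85035625 eV

Be³⁺ (Z = 4) at n = 5:
E = -13.6057 × 4² / 5² = -13.6057 × 16 / 25 = -8.70764800 eV

Since -8.70764800 eV < -0.85035625 eV,
Be³⁺ at n = 5 is more tightly bound (requires more energy to ionize).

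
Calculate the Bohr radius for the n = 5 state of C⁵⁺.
0.22049 nm (or 2.20491 Å)

The Bohr radius formula is:
r_n = n² a₀ / Z

where a₀ = 0.05291772 nm is the Bohr radius.

For C⁵⁺ (Z = 6) at n = 5:
r_5 = 5² × 0.05291772 nm / 6
r_5 = 25 × 0.05291772 nm / 6
r_5 = 1.322943 nm / 6
r_5 = 0.22049 nm

The electron orbits at approximately 0.22049 nm from the nucleus.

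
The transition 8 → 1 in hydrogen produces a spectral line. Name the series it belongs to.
Lyman series

The spectral series in hydrogen are named based on the final (lower) energy level:
- Lyman series: n_final = 1 (ultraviolet)
- Balmer series: n_final = 2 (visible/near-UV)
- Paschen series: n_final = 3 (infrared)
- Brackett series: n_final = 4 (infrared)
- Pfund series: n_final = 5 (far infrared)

Since this transition ends at n = 1, it belongs to the Lyman series.

For reference, this 8 → 1 line has photon energy
ΔE = 13.6057 eV × (1/1² - 1/8²) = 13.3931 eV,
corresponding to wavelength λ = hc/ΔE = 1239.84 eV·nm / 13.3931 eV = 92.57 nm in the ultraviolet region.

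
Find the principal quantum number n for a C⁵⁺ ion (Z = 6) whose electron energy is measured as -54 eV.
n = 3

The exact energy levels follow E_n = -13.6057 Z² / n² eV with Z = 6.

The measured value (-54 eV) is reported to only 2 significant figures, so we must test candidate n values and see which one matches to that precision.

Candidate energies:
  n = 1:  E = -13.6057 × 6² / 1² = -489.80520 eV
  n = 2:  E = -13.6057 × 6² / 2² = -122.45130 eV
  n = 3:  E = -13.6057 × 6² / 3² = -54.42280 eV  ← matches
  n = 4:  E = -13.6057 × 6² / 4² = -30.61283 eV
  n = 5:  E = -13.6057 × 6² / 5² = -19.59221 eV

Checking against the measurement of -54 eV (2 sig figs), only n = 3 agrees:
E_3 = -54.42280 eV, which rounds to -54 eV ✓

Therefore n = 3.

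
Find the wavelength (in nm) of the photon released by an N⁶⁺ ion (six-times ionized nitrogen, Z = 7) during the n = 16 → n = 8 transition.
158.69651 nm

First, find the transition energy using E_n = -13.6057 Z² / n² eV:
E_16 = -13.6057 × 7² / 16² = -2.604216016 eV
E_8 = -13.6057 × 7² / 8² = -10.416864063 eV

Photon energy: |ΔE| = |E_8 - E_16| = 7.812648047 eV

Convert to wavelength using E = hc/λ with hc = 1239.84 eV·nm:
λ = hc/E = 1239.84 eV·nm / 7.812648047 eV
λ = 158.69651 nm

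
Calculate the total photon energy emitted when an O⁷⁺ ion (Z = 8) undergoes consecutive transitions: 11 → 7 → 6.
16.991508 eV

The energy levels of O⁷⁺ are E_n = -13.6057 × 8² / n² eV.

First transition (11 → 7):
ΔE₁ = |E_7 - E_11|
ΔE₁ = |-17.770710204082 - (-7.196403305785)| = 10.574306898 eV

Second transition (7 → 6):
ΔE₂ = |E_6 - E_7|
ΔE₂ = |-24.187911111111 - (-17.770710204082)| = 6.417200907 eV

Total energy released:
E_total = ΔE₁ + ΔE₂ = 10.574306898 + 6.417200907 = 16.991508 eV

Note: This equals the direct transition 11 → 6: 16.991508 eV ✓
Energy is conserved regardless of the path taken.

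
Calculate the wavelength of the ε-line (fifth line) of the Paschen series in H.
954.343120 nm

The lines of a series are numbered from the longest wavelength (smallest ΔE) outward; the fifth line is the transition from n = n_f + 5 to n_f.
The Paschen series has all transitions ending at n_f = 3.

For H, the fifth line (ε-line) is the jump from n = 8 to n = 3:
E_8 = -13.6057 / 8² = -0.2125890625 eV
E_3 = -13.6057 / 3² = -1.5117444444 eV
ΔE = E_8 - E_3 = 1.2991553819 eV

λ = hc/E = 1239.84 eV·nm / 1.2991553819 eV
λ = 954.343120 nm

This is the ε-line of the Paschen series in H.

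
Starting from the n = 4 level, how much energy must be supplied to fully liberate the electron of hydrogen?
0.8504 eV

The ionization energy is the energy needed to remove the electron completely (n → ∞).

For hydrogen, E_n = -13.6057 eV / n².

At n = 4: E_4 = -13.6057 / 4² = -0.8503563 eV
At n = ∞: E_∞ = 0 eV

Ionization energy = E_∞ - E_4 = 0 - (-0.8503563) = 0.8503563 eV
Ionization energy ≈ 0.8504 eV

This is also called the binding energy of the electron in state n = 4.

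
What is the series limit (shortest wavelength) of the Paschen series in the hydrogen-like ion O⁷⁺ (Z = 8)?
12.814666 nm

The series limit corresponds to the transition from n = ∞ to n = 3.
This is the highest energy (shortest wavelength) transition in the Paschen series.

E_∞ = 0 eV
E_3 = -13.6057 × 8² / 3² = -96.75164444 eV

Energy at series limit:
ΔE = E_∞ - E_3 = 0 - (-96.75164444) = 96.75164444 eV
λ = hc/E = 1239.84 eV·nm / 96.75164444 eV = 12.814666 nm

This energy equals the ionization energy from the n = 3 state of O⁷⁺.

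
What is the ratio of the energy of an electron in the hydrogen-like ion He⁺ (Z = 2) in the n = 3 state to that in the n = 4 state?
1.778

Using E_n = -13.6057 Z² / n² eV with Z = 2:

E_3 = -13.6057 × 2² / 3² = -54.4228 / 9 = -6.046977778 eV
E_4 = -13.6057 × 2² / 4² = -54.4228 / 16 = -3.401425000 eV

The ratio is:
E_3/E_4 = (-6.046977778) / (-3.401425000)
E_3/E_4 = (-54.4228/9) / (-54.4228/16)
E_3/E_4 = 16/9
E_3/E_4 = 1.778
(Note: the Z² factors cancel in the ratio.)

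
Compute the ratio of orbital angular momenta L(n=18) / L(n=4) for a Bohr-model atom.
4.500000

In the Bohr model, L_n = nℏ, so the ratio is purely the ratio of quantum numbers:

L_18/L_4 = 18ℏ / 4ℏ = 18/4 = 4.500000

The angular momentum scales linearly with n.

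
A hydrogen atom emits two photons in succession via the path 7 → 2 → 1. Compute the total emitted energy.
13.328033 eV

The energy levels of hydrogen are E_n = -13.6057 / n² eV.

First transition (7 → 2):
ΔE₁ = |E_2 - E_7|
ΔE₁ = |-3.401425000000 - (-0.277667346939)| = 3.123757653 eV

Second transition (2 → 1):
ΔE₂ = |E_1 - E_2|
ΔE₂ = |-13.605700000000 - (-3.401425000000)| = 10.204275000 eV

Total energy released:
E_total = ΔE₁ + ΔE₂ = 3.123757653 + 10.204275000 = 13.328033 eV

Note: This equals the direct transition 7 → 1: 13.328033 eV ✓
Energy is conserved regardless of the path taken.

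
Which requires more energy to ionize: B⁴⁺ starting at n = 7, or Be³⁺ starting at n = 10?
B⁴⁺ at n = 7 (E = -6.942 eV)

Using E_n = -13.6057 Z² / n² eV:

B⁴⁺ (Z = 5) at n = 7:
E = -13.6057 × 5² / 7² = -13.6057 × 25 / 49 = -6.941684 eV

Be³⁺ (Z = 4) at n = 10:
E = -13.6057 × 4² / 10² = -13.6057 × 16 / 100 = -2.176912 eV

Since -6.941684 eV < -2.176912 eV,
B⁴⁺ at n = 7 is more tightly bound (requires more energy to ionize).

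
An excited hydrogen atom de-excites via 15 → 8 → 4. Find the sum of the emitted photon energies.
0.789886 eV

The energy levels of hydrogen are E_n = -13.6057 / n² eV.

First transition (15 → 8):
ΔE₁ = |E_8 - E_15|
ΔE₁ = |-0.212589062500 - (-0.060469777778)| = 0.152119285 eV

Second transition (8 → 4):
ΔE₂ = |E_4 - E_8|
ΔE₂ = |-0.850356250000 - (-0.212589062500)| = 0.637767188 eV

Total energy released:
E_total = ΔE₁ + ΔE₂ = 0.152119285 + 0.637767188 = 0.789886 eV

Note: This equals the direct transition 15 → 4: 0.789886 eV ✓
Energy is conserved regardless of the path taken.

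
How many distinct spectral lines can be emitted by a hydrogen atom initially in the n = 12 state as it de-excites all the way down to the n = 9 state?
6

The electron can occupy levels n = 9, 10, ..., 12 during de-excitation — that is m = 12 - 9 + 1 = 4 distinct levels.

The number of distinct spectral lines equals the number of ways to choose 2 of these m levels (each pair gives one possible emission transition):

Number of lines = m(m-1)/2 = 4×3/2 = 6

These correspond to all possible transitions between the 4 levels:
12 → 11, 12 → 10, 12 → 9, 11 → 10, 11 → 9, 10 → 9

Each transition produces a photon with a unique energy (and thus wavelength). This count does not depend on Z.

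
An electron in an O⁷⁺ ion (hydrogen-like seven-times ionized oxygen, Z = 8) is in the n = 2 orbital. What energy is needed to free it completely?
217.691 eV

The ionization energy is the energy needed to remove the electron completely (n → ∞).

For a hydrogen-like ion with Z = 8, E_n = -13.6057 Z² / n² eV.

At n = 2: E_2 = -13.6057 × 8² / 2² = -217.691200 eV
At n = ∞: E_∞ = 0 eV

Ionization energy = E_∞ - E_2 = 0 - (-217.691200) = 217.691200 eV
Ionization energy ≈ 217.691 eV

This is also called the binding energy of the electron in state n = 2.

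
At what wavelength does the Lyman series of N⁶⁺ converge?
1.860 nm

The series limit corresponds to the transition from n = ∞ to n = 1.
This is the highest energy (shortest wavelength) transition in the Lyman series.

E_∞ = 0 eV
E_1 = -13.6057 × 7² / 1² = -666.67930 eV

Energy at series limit:
ΔE = E_∞ - E_1 = 0 - (-666.67930) = 666.67930 eV
λ = hc/E = 1239.84 eV·nm / 666.67930 eV = 1.860 nm

This energy equals the ionization energy from the n = 1 state of N⁶⁺.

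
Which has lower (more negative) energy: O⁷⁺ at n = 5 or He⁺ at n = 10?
O⁷⁺ at n = 5 (E = -34.830592 eV)

Using E_n = -13.6057 Z² / n² eV:

O⁷⁺ (Z = 8) at n = 5:
E = -13.6057 × 8² / 5² = -13.6057 × 64 / 25 = -34.830592000 eV

He⁺ (Z = 2) at n = 10:
E = -13.6057 × 2² / 10² = -13.6057 × 4 / 100 = -0.544228000 eV

Since -34.830592000 eV < -0.544228000 eV,
O⁷⁺ at n = 5 is more tightly bound (requires more energy to ionize).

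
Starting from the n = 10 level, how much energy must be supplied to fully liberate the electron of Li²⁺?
1.2245 eV

The ionization energy is the energy needed to remove the electron completely (n → ∞).

For a hydrogen-like ion with Z = 3, E_n = -13.6057 Z² / n² eV.

At n = 10: E_10 = -13.6057 × 3² / 10² = -1.2245130 eV
At n = ∞: E_∞ = 0 eV

Ionization energy = E_∞ - E_10 = 0 - (-1.2245130) = 1.2245130 eV
Ionization energy ≈ 1.2245 eV

This is also called the binding energy of the electron in state n = 10.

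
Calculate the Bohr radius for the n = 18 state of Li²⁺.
5.7151 nm (or 57.1511 Å)

The Bohr radius formula is:
r_n = n² a₀ / Z

where a₀ = 0.0529177 nm is the Bohr radius.

For Li²⁺ (Z = 3) at n = 18:
r_18 = 18² × 0.0529177 nm / 3
r_18 = 324 × 0.0529177 nm / 3
r_18 = 17.14533 nm / 3
r_18 = 5.7151 nm

The electron orbits at approximately 5.7151 nm from the nucleus.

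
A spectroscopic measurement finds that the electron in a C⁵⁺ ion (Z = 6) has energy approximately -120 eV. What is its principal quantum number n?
n = 2

The exact energy levels follow E_n = -13.6057 Z² / n² eV with Z = 6.

The measured value (-120 eV) is reported to only 2 significant figures, so we must test candidate n values and see which one matches to that precision.

Candidate energies:
  n = 1:  E = -13.6057 × 6² / 1² = -489.80520 eV
  n = 2:  E = -13.6057 × 6² / 2² = -122.45130 eV  ← matches
  n = 3:  E = -13.6057 × 6² / 3² = -54.42280 eV
  n = 4:  E = -13.6057 × 6² / 4² = -30.61283 eV

Checking against the measurement of -120 eV (2 sig figs), only n = 2 agrees:
E_2 = -122.45130 eV, which rounds to -120 eV ✓

Therefore n = 2.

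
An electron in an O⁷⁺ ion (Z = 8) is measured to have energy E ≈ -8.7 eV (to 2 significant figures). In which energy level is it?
n = 10

The exact energy levels follow E_n = -13.6057 Z² / n² eV with Z = 8.

The measured value (-8.7 eV) is reported to only 2 significant figures, so we must test candidate n values and see which one matches to that precision.

Candidate energies:
  n = 8:  E = -13.6057 × 8² / 8² = -13.60570 eV
  n = 9:  E = -13.6057 × 8² / 9² = -10.75018 eV
  n = 10:  E = -13.6057 × 8² / 10² = -8.70765 eV  ← matches
  n = 11:  E = -13.6057 × 8² / 11² = -7.19640 eV
  n = 12:  E = -13.6057 × 8² / 12² = -6.04698 eV

Checking against the measurement of -8.7 eV (2 sig figs), only n = 10 agrees:
E_10 = -8.70765 eV, which rounds to -8.7 eV ✓

Therefore n = 10.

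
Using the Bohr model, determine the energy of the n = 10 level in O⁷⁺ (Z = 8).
-8.71 eV

For hydrogen-like ions, the energy levels scale with Z²:
E_n = -13.6057 Z² / n² eV

For O⁷⁺ (Z = 8) at n = 10:
E_10 = -13.6057 × 8² / 10²
E_10 = -13.6057 × 64 / 100
E_10 = -870.7648 / 100
E_10 = -8.71 eV

The energy is 64 times more negative than hydrogen at the same n due to the stronger nuclear charge.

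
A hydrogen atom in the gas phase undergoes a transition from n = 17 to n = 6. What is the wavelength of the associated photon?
3747.35 nm

First, find the transition energy using E_n = -13.6057 / n² eV:
E_17 = -13.6057 / 17² = -0.04707855 eV
E_6 = -13.6057 / 6² = -0.37793611 eV

Photon energy: |ΔE| = |E_6 - E_17| = 0.33085756 eV

Convert to wavelength using E = hc/λ with hc = 1239.84 eV·nm:
λ = hc/E = 1239.84 eV·nm / 0.33085756 eV
λ = 3747.35 nm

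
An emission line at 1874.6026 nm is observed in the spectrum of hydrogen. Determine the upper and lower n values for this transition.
n = 4 → n = 3

First, find the photon energy from the wavelength (hc = 1239.84 eV·nm):
E = hc/λ = 1239.84 eV·nm / 1874.6026 nm = 0.66138818 eV

The energy levels of hydrogen satisfy E_n = -13.6057 / n² eV, so an emission n_i → n_f releases
ΔE = 13.6057 × (1/n_f² − 1/n_i²) eV.

Setting ΔE equal to the photon energy:
1/n_f² − 1/n_i² = 0.66138818 / 13.6057 = 0.048611110

Since 1/n_i² must be positive, we need 1/n_f² > 0.048611110, i.e. n_f ≤ 4. For each allowed n_f, solve n_i = (1/n_f² − 0.048611110)^(−1/2) and check whether it is a whole number:
  n_f = 1: 1/n_i² = 1.000000000 − 0.048611110 = 0.951388890 → n_i = 1.025  (not an integer) ✗
  n_f = 2: 1/n_i² = 0.250000000 − 0.048611110 = 0.201388890 → n_i = 2.228  (not an integer) ✗
  n_f = 3: 1/n_i² = 0.111111111 − 0.048611110 = 0.062500001 → n_i = 4.000  → integer, n_i = 4 ✓
  n_f = 4: 1/n_i² = 0.062500000 − 0.048611110 = 0.013888890 → n_i = 8.485  (not an integer) ✗

Only n_f = 3 gives an integer upper level, n_i = 4.

The transition is from n = 4 to n = 3 (emission).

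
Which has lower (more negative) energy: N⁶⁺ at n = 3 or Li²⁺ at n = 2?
N⁶⁺ at n = 3 (E = -74.08 eV)

Using E_n = -13.6057 Z² / n² eV:

N⁶⁺ (Z = 7) at n = 3:
E = -13.6057 × 7² / 3² = -13.6057 × 49 / 9 = -74.07548 eV

Li²⁺ (Z = 3) at n = 2:
E = -13.6057 × 3² / 2² = -13.6057 × 9 / 4 = -30.61283 eV

Since -74.07548 eV < -30.61283 eV,
N⁶⁺ at n = 3 is more tightly bound (requires more energy to ionize).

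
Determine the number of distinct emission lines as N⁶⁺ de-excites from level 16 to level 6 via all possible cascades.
55

The electron can occupy levels n = 6, 7, ..., 16 during de-excitation — that is m = 16 - 6 + 1 = 11 distinct levels.

The number of distinct spectral lines equals the number of ways to choose 2 of these m levels (each pair gives one possible emission transition):

Number of lines = m(m-1)/2 = 11×10/2 = 55

These correspond to all possible transitions between the 11 levels:
16 → 15, 16 → 14, 16 → 13, 16 → 12, 16 → 11, 16 → 10, 16 → 9, 16 → 8...

Each transition produces a photon with a unique energy (and thus wavelength). This count does not depend on Z.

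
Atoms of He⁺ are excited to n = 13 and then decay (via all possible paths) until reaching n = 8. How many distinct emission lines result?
15

The electron can occupy levels n = 8, 9, ..., 13 during de-excitation — that is m = 13 - 8 + 1 = 6 distinct levels.

The number of distinct spectral lines equals the number of ways to choose 2 of these m levels (each pair gives one possible emission transition):

Number of lines = m(m-1)/2 = 6×5/2 = 15

These correspond to all possible transitions between the 6 levels:
13 → 12, 13 → 11, 13 → 10, 13 → 9, 13 → 8, 12 → 11, 12 → 10, 12 → 9...

Each transition produces a photon with a unique energy (and thus wavelength). This count does not depend on Z.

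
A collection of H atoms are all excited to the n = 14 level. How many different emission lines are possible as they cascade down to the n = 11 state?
6

The electron can occupy levels n = 11, 12, ..., 14 during de-excitation — that is m = 14 - 11 + 1 = 4 distinct levels.

The number of distinct spectral lines equals the number of ways to choose 2 of these m levels (each pair gives one possible emission transition):

Number of lines = m(m-1)/2 = 4×3/2 = 6

These correspond to all possible transitions between the 4 levels:
14 → 13, 14 → 12, 14 → 11, 13 → 12, 13 → 11, 12 → 11

Each transition produces a photon with a unique energy (and thus wavelength). This count does not depend on Z.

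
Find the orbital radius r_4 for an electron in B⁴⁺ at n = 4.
0.1693 nm (or 1.6934 Å)

The Bohr radius formula is:
r_n = n² a₀ / Z

where a₀ = 0.0529177 nm is the Bohr radius.

For B⁴⁺ (Z = 5) at n = 4:
r_4 = 4² × 0.0529177 nm / 5
r_4 = 16 × 0.0529177 nm / 5
r_4 = 0.84668 nm / 5
r_4 = 0.1693 nm

The electron orbits at approximately 0.1693 nm from the nucleus.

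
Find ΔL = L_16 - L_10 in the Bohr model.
6.33e-34 J·s (or 6ℏ)

In the Bohr model, L_n = nℏ where ℏ = 1.0546e-34 J·s.

L_16 = 16ℏ = 1.6874e-33 J·s
L_10 = 10ℏ = 1.0546e-33 J·s

ΔL = L_16 - L_10 = (16 - 10)ℏ = 6ℏ
ΔL = 6 × 1.0546e-34 J·s = 6.33e-34 J·s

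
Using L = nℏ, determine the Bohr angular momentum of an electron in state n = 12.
1.26549e-33 J·s (or 12ℏ)

In the Bohr model, angular momentum is quantized:
L = nℏ

where ℏ = h/(2π) = 1.0545718e-34 J·s

For n = 12:
L = 12 × 1.0545718e-34 J·s
L = 1.26549e-33 J·s

This can also be written as L = 12ℏ.
The angular momentum is an integer multiple of the reduced Planck constant.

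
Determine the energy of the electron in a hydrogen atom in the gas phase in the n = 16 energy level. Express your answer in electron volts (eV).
-0.053147 eV

The energy levels of a hydrogen-like atom are given by:
E_n = -13.6057 eV / n²

For n = 16:
E_16 = -13.6057 eV / 16²
E_16 = -13.6057 eV / 256
E_16 = -0.053147 eV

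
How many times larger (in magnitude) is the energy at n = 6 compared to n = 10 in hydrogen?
2.7778

Using E_n = -13.6057 Z² / n² eV with Z = 1:

E_6 = -13.6057 / 6² = -13.6057 / 36 = -0.3779361111 eV
E_10 = -13.6057 / 10² = -13.6057 / 100 = -0.1360570000 eV

The ratio is:
E_6/E_10 = (-0.3779361111) / (-0.1360570000)
E_6/E_10 = (-13.6057/36) / (-13.6057/100)
E_6/E_10 = 100/36
E_6/E_10 = 2.7778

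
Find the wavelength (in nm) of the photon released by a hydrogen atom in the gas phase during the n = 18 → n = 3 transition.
843.571 nm

First, find the transition energy using E_n = -13.6057 / n² eV:
E_18 = -13.6057 / 18² = -0.0419929 eV
E_3 = -13.6057 / 3² = -1.5117444 eV

Photon energy: |ΔE| = |E_3 - E_18| = 1.4697515 eV

Convert to wavelength using E = hc/λ with hc = 1239.84 eV·nm:
λ = hc/E = 1239.84 eV·nm / 1.4697515 eV
λ = 843.571 nm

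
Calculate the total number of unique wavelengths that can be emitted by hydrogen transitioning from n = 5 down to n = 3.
3

The electron can occupy levels n = 3, 4, ..., 5 during de-excitation — that is m = 5 - 3 + 1 = 3 distinct levels.

The number of distinct spectral lines equals the number of ways to choose 2 of these m levels (each pair gives one possible emission transition):

Number of lines = m(m-1)/2 = 3×2/2 = 3

These correspond to all possible transitions between the 3 levels:
5 → 4, 5 → 3, 4 → 3

Each transition produces a photon with a unique energy (and thus wavelength). This count does not depend on Z.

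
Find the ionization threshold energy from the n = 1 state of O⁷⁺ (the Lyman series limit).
870.765 eV

The series limit corresponds to the transition from n = ∞ to n = 1.
This is the highest energy (shortest wavelength) transition in the Lyman series.

E_∞ = 0 eV
E_1 = -13.6057 × 8² / 1² = -870.765 eV

Energy at series limit:
ΔE = E_∞ - E_1 = 0 - (-870.765) = 870.765 eV

This energy equals the ionization energy from the n = 1 state of O⁷⁺.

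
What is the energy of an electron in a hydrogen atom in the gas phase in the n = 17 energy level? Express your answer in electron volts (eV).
-0.05 eV

The energy levels of a hydrogen-like atom are given by:
E_n = -13.6057 eV / n²

For n = 17:
E_17 = -13.6057 eV / 17²
E_17 = -13.6057 eV / 289
E_17 = -0.05 eV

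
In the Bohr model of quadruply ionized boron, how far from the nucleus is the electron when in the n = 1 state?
0.0106 nm (or 0.1058 Å)

The Bohr radius formula is:
r_n = n² a₀ / Z

where a₀ = 0.0529177 nm is the Bohr radius.

For B⁴⁺ (Z = 5) at n = 1:
r_1 = 1² × 0.0529177 nm / 5
r_1 = 1 × 0.0529177 nm / 5
r_1 = 0.05292 nm / 5
r_1 = 0.0106 nm

The electron orbits at approximately 0.0106 nm from the nucleus.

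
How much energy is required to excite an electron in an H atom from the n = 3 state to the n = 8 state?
1.299155 eV

The energy levels of a hydrogen-like atom are E_n = -13.6057 eV / n².

Energy at n = 3: E_3 = -13.6057 / 3² = -1.511744444 eV
Energy at n = 8: E_8 = -13.6057 / 8² = -0.212589063 eV

The excitation energy is the difference:
ΔE = E_8 - E_3
ΔE = -0.212589063 - (-1.511744444)
ΔE = 1.299155 eV

Since this is positive, energy must be absorbed (photon absorption).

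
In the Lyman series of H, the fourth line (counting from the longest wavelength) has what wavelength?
94.923 nm

The lines of a series are numbered from the longest wavelength (smallest ΔE) outward; the fourth line is the transition from n = n_f + 4 to n_f.
The Lyman series has all transitions ending at n_f = 1.

For H, the fourth line (δ-line) is the jump from n = 5 to n = 1:
E_5 = -13.6057 / 5² = -0.54423 eV
E_1 = -13.6057 / 1² = -13.60570 eV
ΔE = E_5 - E_1 = 13.06147 eV

λ = hc/E = 1239.84 eV·nm / 13.06147 eV
λ = 94.923 nm

This is the δ-line of the Lyman series in H.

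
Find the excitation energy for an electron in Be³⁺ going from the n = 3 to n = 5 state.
15.48026 eV

The energy levels of a hydrogen-like atom are E_n = -13.6057 Z² eV / n².

Energy at n = 3: E_3 = -13.6057 × 4² / 3² = -24.18791111 eV
Energy at n = 5: E_5 = -13.6057 × 4² / 5² = -8.70764800 eV

The excitation energy is the difference:
ΔE = E_5 - E_3
ΔE = -8.70764800 - (-24.18791111)
ΔE = 15.48026 eV

Since this is positive, energy must be absorbed (photon absorption).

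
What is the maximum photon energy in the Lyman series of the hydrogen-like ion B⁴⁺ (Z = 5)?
340.14 eV

The series limit corresponds to the transition from n = ∞ to n = 1.
This is the highest energy (shortest wavelength) transition in the Lyman series.

E_∞ = 0 eV
E_1 = -13.6057 × 5² / 1² = -340.14 eV

Energy at series limit:
ΔE = E_∞ - E_1 = 0 - (-340.14) = 340.14 eV

This energy equals the ionization energy from the n = 1 state of B⁴⁺.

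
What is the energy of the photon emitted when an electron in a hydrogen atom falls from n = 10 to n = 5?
0.408171 eV

The energy levels are E_n = -13.6057 eV / n².

Energy at n = 10: E_10 = -13.6057 / 10² = -0.136057000 eV
Energy at n = 5: E_5 = -13.6057 / 5² = -0.544228000 eV

For emission (electron falling to lower state), the photon energy is:
E_photon = E_10 - E_5 = |-0.136057000 - (-0.544228000)|
E_photon = 0.408171 eV

This energy is carried away by the emitted photon.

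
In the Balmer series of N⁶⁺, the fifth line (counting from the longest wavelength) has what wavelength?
8.10 nm

The lines of a series are numbered from the longest wavelength (smallest ΔE) outward; the fifth line is the transition from n = n_f + 5 to n_f.
The Balmer series has all transitions ending at n_f = 2.

For N⁶⁺ (Z = 7), the fifth line (ε-line) is the jump from n = 7 to n = 2:
E_7 = -13.6057 × 7² / 7² = -13.6057 eV
E_2 = -13.6057 × 7² / 2² = -166.6698 eV
ΔE = E_7 - E_2 = 153.0641 eV

λ = hc/E = 1239.84 eV·nm / 153.0641 eV
λ = 8.10 nm

This is the ε-line of the Balmer series in N⁶⁺.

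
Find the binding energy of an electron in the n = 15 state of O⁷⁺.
3.870 eV

The ionization energy is the energy needed to remove the electron completely (n → ∞).

For a hydrogen-like ion with Z = 8, E_n = -13.6057 Z² / n² eV.

At n = 15: E_15 = -13.6057 × 8² / 15² = -3.870066 eV
At n = ∞: E_∞ = 0 eV

Ionization energy = E_∞ - E_15 = 0 - (-3.870066) = 3.870066 eV
Ionization energy ≈ 3.870 eV

This is also called the binding energy of the electron in state n = 15.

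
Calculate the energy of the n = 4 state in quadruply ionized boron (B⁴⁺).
-21.259 eV

For hydrogen-like ions, the energy levels scale with Z²:
E_n = -13.6057 Z² / n² eV

For B⁴⁺ (Z = 5) at n = 4:
E_4 = -13.6057 × 5² / 4²
E_4 = -13.6057 × 25 / 16
E_4 = -340.1425 / 16
E_4 = -21.259 eV

The energy is 25 times more negative than hydrogen at the same n due to the stronger nuclear charge.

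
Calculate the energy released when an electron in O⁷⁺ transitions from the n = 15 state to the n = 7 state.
13.90064 eV

The energy levels are E_n = -13.6057 Z² eV / n².

Energy at n = 15: E_15 = -13.6057 × 8² / 15² = -3.87006578 eV
Energy at n = 7: E_7 = -13.6057 × 8² / 7² = -17.77071020 eV

For emission (electron falling to lower state), the photon energy is:
E_photon = E_15 - E_7 = |-3.87006578 - (-17.77071020)|
E_photon = 13.90064 eV

This energy is carried away by the emitted photon.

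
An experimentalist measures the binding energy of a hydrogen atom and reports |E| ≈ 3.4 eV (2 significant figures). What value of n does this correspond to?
n = 2

The exact energy levels follow E_n = -13.6057 eV / n².

The measured value (-3.4 eV) is reported to only 2 significant figures, so we must test candidate n values and see which one matches to that precision.

Candidate energies:
  n = 1:  E = -13.6057/1² = -13.60570 eV
  n = 2:  E = -13.6057/2² = -3.40143 eV  ← matches
  n = 3:  E = -13.6057/3² = -1.51174 eV
  n = 4:  E = -13.6057/4² = -0.85036 eV

Checking against the measurement of -3.4 eV (2 sig figs), only n = 2 agrees:
E_2 = -3.40143 eV, which rounds to -3.4 eV ✓

Therefore n = 2.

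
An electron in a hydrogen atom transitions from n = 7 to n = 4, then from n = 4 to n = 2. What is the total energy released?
3.12376 eV

The energy levels of hydrogen are E_n = -13.6057 / n² eV.

First transition (7 → 4):
ΔE₁ = |E_4 - E_7|
ΔE₁ = |-0.85035625000 - (-0.27766734694)| = 0.57268890 eV

Second transition (4 → 2):
ΔE₂ = |E_2 - E_4|
ΔE₂ = |-3.40142500000 - (-0.85035625000)| = 2.55106875 eV

Total energy released:
E_total = ΔE₁ + ΔE₂ = 0.57268890 + 2.55106875 = 3.12376 eV

Note: This equals the direct transition 7 → 2: 3.12376 eV ✓
Energy is conserved regardless of the path taken.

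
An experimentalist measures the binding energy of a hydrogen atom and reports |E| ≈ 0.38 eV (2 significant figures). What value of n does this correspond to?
n = 6

The exact energy levels follow E_n = -13.6057 eV / n².

The measured value (-0.38 eV) is reported to only 2 significant figures, so we must test candidate n values and see which one matches to that precision.

Candidate energies:
  n = 4:  E = -13.6057/4² = -0.850356 eV
  n = 5:  E = -13.6057/5² = -0.544228 eV
  n = 6:  E = -13.6057/6² = -0.377936 eV  ← matches
  n = 7:  E = -13.6057/7² = -0.277667 eV
  n = 8:  E = -13.6057/8² = -0.212589 eV

Checking against the measurement of -0.38 eV (2 sig figs), only n = 6 agrees:
E_6 = -0.377936 eV, which rounds to -0.38 eV ✓

Therefore n = 6.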